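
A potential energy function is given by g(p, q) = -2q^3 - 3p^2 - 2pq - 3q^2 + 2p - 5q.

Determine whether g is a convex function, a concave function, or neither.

neither

The term -2q^3 is cubic, so the Hessian is not constant.
∂²g/∂q² = -12q - 6, which takes both signs as q varies (negative for sufficiently large q). A diagonal entry of the Hessian changing sign means the Hessian is neither positive- nor negative-semidefinite on all of R^2.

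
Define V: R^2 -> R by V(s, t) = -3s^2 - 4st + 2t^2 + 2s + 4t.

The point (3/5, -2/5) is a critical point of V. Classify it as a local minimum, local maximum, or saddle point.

saddle point

The Hessian of V is constant: H = [[-6, -4], [-4, 4]].
det(H) = (-6)·4 − (-4)² = -40.
Since det(H) < 0, H is indefinite and the critical point is a saddle point.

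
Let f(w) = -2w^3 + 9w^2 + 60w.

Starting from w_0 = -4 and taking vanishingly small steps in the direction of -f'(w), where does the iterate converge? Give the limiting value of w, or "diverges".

-2

f'(w) = -6(w - 5)(w + 2), so f'(-4) = -108.
Gradient descent moves in the -f' direction, i.e. w is increasing.
The nearest critical point in that direction is w = -2, where f'' = 42 > 0 (a local minimum). The iterate converges there.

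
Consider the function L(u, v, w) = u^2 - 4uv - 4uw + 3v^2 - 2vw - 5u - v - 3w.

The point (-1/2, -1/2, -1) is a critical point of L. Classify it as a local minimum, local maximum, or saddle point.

saddle point

The Hessian is constant: H = [[2, -4, -4], [-4, 6, -2], [-4, -2, 0]].
Leading principal minors: Δ₁ = 2, Δ₂ = -4, Δ₃ = -168.
The minors fit neither the all-positive nor the alternating-sign pattern, so H is indefinite: a saddle point.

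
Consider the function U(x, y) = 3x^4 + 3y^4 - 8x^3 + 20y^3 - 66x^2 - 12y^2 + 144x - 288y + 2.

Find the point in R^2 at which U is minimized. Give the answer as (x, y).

(-3, 2)

U(x,y) separates as P(x) + Q(y) + 2, so its minimum is min P + min Q + 2.
P'(x) = 12(x - 4)(x - 1)(x + 3) vanishes at x ∈ {-3, 1, 4}; Q'(y) = 12(y - 2)(y + 3)(y + 4) vanishes at y ∈ {-4, -3, 2}.
Local minima of P (where P''>0): P(-3)=-567, P(4)=-224. Local minima of Q: Q(-4)=448, Q(2)=-416.
So the global minimum of U is P(-3) + Q(2) + 2 = -567 − 416 + 2 = -981, attained at (-3, 2).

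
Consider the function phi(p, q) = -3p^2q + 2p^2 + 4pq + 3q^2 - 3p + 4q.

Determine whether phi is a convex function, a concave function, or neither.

The term -3p^2q is cubic, so the Hessian is not constant.
∂²phi/∂p² = -6q + 4, which takes both signs as q varies (negative for sufficiently large q). A diagonal entry of the Hessian changing sign means the Hessian is neither positive- nor negative-semidefinite on all of R^2.

neither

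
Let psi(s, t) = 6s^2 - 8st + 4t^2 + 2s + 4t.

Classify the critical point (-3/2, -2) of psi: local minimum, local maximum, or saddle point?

local minimum

The Hessian of psi is constant: H = [[12, -8], [-8, 8]].
det(H) = 12·8 − (-8)² = 32.
det(H) > 0 and tr(H) = 20 > 0, so H is positive definite and the point is a local minimum.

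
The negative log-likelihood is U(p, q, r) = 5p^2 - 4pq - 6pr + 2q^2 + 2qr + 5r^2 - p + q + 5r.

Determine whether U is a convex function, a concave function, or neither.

U is quadratic, so its Hessian is the constant matrix H = [[10, -4, -6], [-4, 4, 2], [-6, 2, 10]].
Leading principal minors: 10, 24, 152.
All positive ⇒ H ≻ 0 ⇒ convex.

convex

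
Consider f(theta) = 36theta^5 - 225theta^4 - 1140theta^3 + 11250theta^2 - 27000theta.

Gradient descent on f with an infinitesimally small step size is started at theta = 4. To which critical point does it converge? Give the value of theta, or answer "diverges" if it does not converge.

5

f'(theta) = 180(theta - 5)(theta - 3)(theta - 2)(theta + 5), so f'(4) = -3240.
Gradient descent moves in the -f' direction, i.e. theta is increasing.
The nearest critical point in that direction is theta = 5, where f'' = 10800 > 0 (a local minimum). The iterate converges there.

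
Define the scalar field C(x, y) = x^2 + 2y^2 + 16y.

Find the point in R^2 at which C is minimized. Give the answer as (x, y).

(0, -4)

C(x,y) separates as P(x) + Q(y), so its minimum is min P + min Q.
P'(x) = 2x vanishes at x ∈ {0}; Q'(y) = 4y + 16 vanishes at y ∈ {-4}.
Local minima of P (where P''>0): P(0)=0. Local minima of Q: Q(-4)=-32.
So the global minimum of C is P(0) + Q(-4) = 0 − 32 = -32, attained at (0, -4).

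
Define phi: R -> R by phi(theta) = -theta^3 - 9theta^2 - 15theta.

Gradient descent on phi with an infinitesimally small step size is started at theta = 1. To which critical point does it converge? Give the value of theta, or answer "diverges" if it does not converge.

diverges

phi'(theta) = -3(theta + 1)(theta + 5), so phi'(1) = -36.
Gradient descent moves in the -phi' direction, i.e. theta is increasing.
There is no critical point above theta=1, and phi' keeps the same sign, so the iterate runs off to +∞.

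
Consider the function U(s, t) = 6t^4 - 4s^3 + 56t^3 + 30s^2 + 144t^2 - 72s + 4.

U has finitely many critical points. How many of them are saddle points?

U separates as a function of s plus a function of t, so ∇U=0 decouples.
∂U/∂s = -12(s - 3)(s - 2) = 0 at s ∈ {2, 3}; ∂U/∂t = 24t(t + 3)(t + 4) = 0 at t ∈ {-4, -3, 0}.
The Hessian is diagonal: diag(U_ss, U_tt). Second derivatives: U_ss(2)=12, U_ss(3)=-12; U_tt(-4)=96, U_tt(-3)=-72, U_tt(0)=288.
Saddle points occur where the two diagonal entries have opposite signs: (2, -3), (3, -4), (3, 0). Count: 3.

3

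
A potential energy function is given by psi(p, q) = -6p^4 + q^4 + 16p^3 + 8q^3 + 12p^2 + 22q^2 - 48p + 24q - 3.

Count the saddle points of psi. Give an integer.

psi separates as a function of p plus a function of q, so ∇psi=0 decouples.
∂psi/∂p = -24(p - 2)(p - 1)(p + 1) = 0 at p ∈ {-1, 1, 2}; ∂psi/∂q = 4(q + 1)(q + 2)(q + 3) = 0 at q ∈ {-3, -2, -1}.
The Hessian is diagonal: diag(psi_pp, psi_qq). Second derivatives: psi_pp(-1)=-144, psi_pp(1)=48, psi_pp(2)=-72; psi_qq(-3)=8, psi_qq(-2)=-4, psi_qq(-1)=8.
Saddle points occur where the two diagonal entries have opposite signs: (-1, -3), (-1, -1), (1, -2), (2, -3), (2, -1). Count: 5.

5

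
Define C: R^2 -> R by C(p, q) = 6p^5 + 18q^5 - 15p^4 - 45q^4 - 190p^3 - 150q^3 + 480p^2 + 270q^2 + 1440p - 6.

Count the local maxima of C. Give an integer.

4

C separates as a function of p plus a function of q, so ∇C=0 decouples.
∂C/∂p = 30(p - 4)(p - 3)(p + 1)(p + 4) = 0 at p ∈ {-4, -1, 3, 4}; ∂C/∂q = 90q(q - 3)(q - 1)(q + 2) = 0 at q ∈ {-2, 0, 1, 3}.
The Hessian is diagonal: diag(C_pp, C_qq). Second derivatives: C_pp(-4)=-5040, C_pp(-1)=1800, C_pp(3)=-840, C_pp(4)=1200; C_qq(-2)=-2700, C_qq(0)=540, C_qq(1)=-540, C_qq(3)=2700.
Local maxima occur where both diagonal entries negative: (-4, -2), (-4, 1), (3, -2), (3, 1). Count: 4.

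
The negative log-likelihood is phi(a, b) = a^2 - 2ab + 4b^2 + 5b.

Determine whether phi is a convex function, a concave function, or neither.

phi is quadratic, so its Hessian is the constant matrix H = [[2, -2], [-2, 8]].
det(H) = 12, tr(H) = 10.
det(H) > 0 and tr(H) > 0, so H is positive definite everywhere: convex.

convex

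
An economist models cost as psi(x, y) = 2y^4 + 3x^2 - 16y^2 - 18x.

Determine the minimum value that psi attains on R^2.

-59

psi(x,y) separates as P(x) + Q(y), so its minimum is min P + min Q.
P'(x) = 6x - 18 vanishes at x ∈ {3}; Q'(y) = 8y(y - 2)(y + 2) vanishes at y ∈ {-2, 0, 2}.
Local minima of P (where P''>0): P(3)=-27. Local minima of Q: Q(-2)=-32, Q(2)=-32.
So the global minimum of psi is P(3) + Q(-2) = -27 − 32 = -59, attained at (3, -2).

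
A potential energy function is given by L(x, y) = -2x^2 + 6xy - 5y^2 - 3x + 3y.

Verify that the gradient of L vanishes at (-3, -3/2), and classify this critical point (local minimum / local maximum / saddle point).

local maximum

∇L = (-4x + 6y - 3, 6x - 10y + 3); substituting (-3, -3/2) gives ∇L = (0, 0), so (-3, -3/2) is indeed a critical point.
The Hessian of L is constant: H = [[-4, 6], [6, -10]].
det(H) = (-4)·(-10) − 6² = 4.
det(H) > 0 and tr(H) = -14 < 0, so H is negative definite and the point is a local maximum.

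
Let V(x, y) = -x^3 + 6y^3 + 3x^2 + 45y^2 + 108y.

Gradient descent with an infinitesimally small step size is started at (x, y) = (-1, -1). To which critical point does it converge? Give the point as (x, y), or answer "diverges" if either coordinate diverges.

(0, -2)

V is separable, so gradient descent decouples: x follows -∂V/∂x, y follows -∂V/∂y.
∂V/∂x = -3x(x - 2); at x=-1 this is -9, so x increases.
∂V/∂y = 18(y + 2)(y + 3); at y=-1 this is 36, so y decreases.
x converges to its nearest critical value 0 (a local min of the x-part); y converges to -2. The iterate converges to (0, -2).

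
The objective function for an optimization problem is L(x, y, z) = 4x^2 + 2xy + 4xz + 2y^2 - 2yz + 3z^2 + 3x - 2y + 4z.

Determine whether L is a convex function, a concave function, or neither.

convex

L is quadratic, so its Hessian is the constant matrix H = [[8, 2, 4], [2, 4, -2], [4, -2, 6]].
Leading principal minors: 8, 28, 40.
All positive ⇒ H ≻ 0 ⇒ convex.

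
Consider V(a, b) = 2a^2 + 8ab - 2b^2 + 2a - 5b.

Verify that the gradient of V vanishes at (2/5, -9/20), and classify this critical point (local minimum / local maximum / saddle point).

∇V = (4a + 8b + 2, 8a - 4b - 5); substituting (2/5, -9/20) gives ∇V = (0, 0), so (2/5, -9/20) is indeed a critical point.
The Hessian of V is constant: H = [[4, 8], [8, -4]].
det(H) = 4·(-4) − 8² = -80.
Since det(H) < 0, H is indefinite and the critical point is a saddle point.

saddle point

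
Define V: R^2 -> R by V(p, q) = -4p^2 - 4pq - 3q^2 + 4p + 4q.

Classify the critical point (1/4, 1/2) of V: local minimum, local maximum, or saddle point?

The Hessian of V is constant: H = [[-8, -4], [-4, -6]].
det(H) = (-8)·(-6) − (-4)² = 32.
det(H) > 0 and tr(H) = -14 < 0, so H is negative definite and the point is a local maximum.

local maximum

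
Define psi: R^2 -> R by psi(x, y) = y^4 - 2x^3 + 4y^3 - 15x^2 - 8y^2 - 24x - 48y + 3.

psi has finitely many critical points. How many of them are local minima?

psi separates as a function of x plus a function of y, so ∇psi=0 decouples.
∂psi/∂x = -6(x + 1)(x + 4) = 0 at x ∈ {-4, -1}; ∂psi/∂y = 4(y - 2)(y + 2)(y + 3) = 0 at y ∈ {-3, -2, 2}.
The Hessian is diagonal: diag(psi_xx, psi_yy). Second derivatives: psi_xx(-4)=18, psi_xx(-1)=-18; psi_yy(-3)=20, psi_yy(-2)=-16, psi_yy(2)=80.
Local minima occur where both diagonal entries positive: (-4, -3), (-4, 2). Count: 2.

2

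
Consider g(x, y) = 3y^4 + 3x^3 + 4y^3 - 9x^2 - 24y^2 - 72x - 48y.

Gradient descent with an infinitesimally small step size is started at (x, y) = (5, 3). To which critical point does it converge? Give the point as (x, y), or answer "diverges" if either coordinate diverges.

g is separable, so gradient descent decouples: x follows -∂g/∂x, y follows -∂g/∂y.
∂g/∂x = 9(x - 4)(x + 2); at x=5 this is 63, so x decreases.
∂g/∂y = 12(y - 2)(y + 1)(y + 2); at y=3 this is 240, so y decreases.
x converges to its nearest critical value 4 (a local min of the x-part); y converges to 2. The iterate converges to (4, 2).

(4, 2)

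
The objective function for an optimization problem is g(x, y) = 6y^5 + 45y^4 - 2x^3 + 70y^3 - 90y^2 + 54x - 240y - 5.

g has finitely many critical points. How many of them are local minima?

g separates as a function of x plus a function of y, so ∇g=0 decouples.
∂g/∂x = -6(x - 3)(x + 3) = 0 at x ∈ {-3, 3}; ∂g/∂y = 30(y - 1)(y + 1)(y + 2)(y + 4) = 0 at y ∈ {-4, -2, -1, 1}.
The Hessian is diagonal: diag(g_xx, g_yy). Second derivatives: g_xx(-3)=36, g_xx(3)=-36; g_yy(-4)=-900, g_yy(-2)=180, g_yy(-1)=-180, g_yy(1)=900.
Local minima occur where both diagonal entries positive: (-3, -2), (-3, 1). Count: 2.

2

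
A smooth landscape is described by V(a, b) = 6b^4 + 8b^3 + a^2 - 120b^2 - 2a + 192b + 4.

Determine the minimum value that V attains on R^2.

-1661

V(a,b) separates as P(a) + Q(b) + 4, so its minimum is min P + min Q + 4.
P'(a) = 2a - 2 vanishes at a ∈ {1}; Q'(b) = 24(b - 2)(b - 1)(b + 4) vanishes at b ∈ {-4, 1, 2}.
Local minima of P (where P''>0): P(1)=-1. Local minima of Q: Q(-4)=-1664, Q(2)=64.
So the global minimum of V is P(1) + Q(-4) + 4 = -1 − 1664 + 4 = -1661, attained at (1, -4).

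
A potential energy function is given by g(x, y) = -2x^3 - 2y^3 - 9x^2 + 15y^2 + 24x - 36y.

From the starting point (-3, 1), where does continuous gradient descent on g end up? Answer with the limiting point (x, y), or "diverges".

g is separable, so gradient descent decouples: x follows -∂g/∂x, y follows -∂g/∂y.
∂g/∂x = -6(x - 1)(x + 4); at x=-3 this is 24, so x decreases.
∂g/∂y = -6(y - 3)(y - 2); at y=1 this is -12, so y increases.
x converges to its nearest critical value -4 (a local min of the x-part); y converges to 2. The iterate converges to (-4, 2).

(-4, 2)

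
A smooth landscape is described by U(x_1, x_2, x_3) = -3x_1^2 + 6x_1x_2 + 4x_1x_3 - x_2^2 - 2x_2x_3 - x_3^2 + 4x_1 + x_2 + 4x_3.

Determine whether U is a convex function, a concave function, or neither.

neither

U is quadratic, so its Hessian is the constant matrix H = [[-6, 6, 4], [6, -2, -2], [4, -2, -2]].
Leading principal minors: -6, -24, 8.
Neither pattern holds ⇒ H is indefinite ⇒ neither convex nor concave.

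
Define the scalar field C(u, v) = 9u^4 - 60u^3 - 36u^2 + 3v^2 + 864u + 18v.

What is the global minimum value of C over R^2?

-1275

C(u,v) separates as P(u) + Q(v), so its minimum is min P + min Q.
P'(u) = 36(u - 4)(u - 3)(u + 2) vanishes at u ∈ {-2, 3, 4}; Q'(v) = 6v + 18 vanishes at v ∈ {-3}.
Local minima of P (where P''>0): P(-2)=-1248, P(4)=1344. Local minima of Q: Q(-3)=-27.
So the global minimum of C is P(-2) + Q(-3) = -1248 − 27 = -1275, attained at (-2, -3).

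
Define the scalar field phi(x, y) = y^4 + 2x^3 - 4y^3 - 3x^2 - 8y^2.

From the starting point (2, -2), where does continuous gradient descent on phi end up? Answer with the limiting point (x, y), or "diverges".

(1, -1)

phi is separable, so gradient descent decouples: x follows -∂phi/∂x, y follows -∂phi/∂y.
∂phi/∂x = 6x(x - 1); at x=2 this is 12, so x decreases.
∂phi/∂y = 4y(y - 4)(y + 1); at y=-2 this is -48, so y increases.
x converges to its nearest critical value 1 (a local min of the x-part); y converges to -1. The iterate converges to (1, -1).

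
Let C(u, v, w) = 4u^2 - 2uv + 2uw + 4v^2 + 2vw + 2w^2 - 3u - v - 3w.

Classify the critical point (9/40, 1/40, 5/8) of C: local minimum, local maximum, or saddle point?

local minimum

The Hessian is constant: H = [[8, -2, 2], [-2, 8, 2], [2, 2, 4]].
Leading principal minors: Δ₁ = 8, Δ₂ = 60, Δ₃ = 160.
All leading minors are positive, so H is positive definite: a local minimum.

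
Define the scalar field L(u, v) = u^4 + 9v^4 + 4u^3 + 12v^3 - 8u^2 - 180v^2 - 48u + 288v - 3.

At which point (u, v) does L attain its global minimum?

L(u,v) separates as P(u) + Q(v) − 3, so its minimum is min P + min Q − 3.
P'(u) = 4(u - 2)(u + 2)(u + 3) vanishes at u ∈ {-3, -2, 2}; Q'(v) = 36(v - 2)(v - 1)(v + 4) vanishes at v ∈ {-4, 1, 2}.
Local minima of P (where P''>0): P(-3)=45, P(2)=-80. Local minima of Q: Q(-4)=-2496, Q(2)=96.
So the global minimum of L is P(2) + Q(-4) − 3 = -80 − 2496 − 3 = -2579, attained at (2, -4).

(2, -4)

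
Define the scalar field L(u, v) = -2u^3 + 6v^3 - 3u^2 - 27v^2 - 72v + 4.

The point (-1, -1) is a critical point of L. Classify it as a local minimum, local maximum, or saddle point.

The mixed partial ∂²L/∂u∂v is 0, so the Hessian at any point is diag(L_uu, L_vv) = diag(-6(2u + 1), 18(2v - 3)).
At (-1, -1): H = diag(6, -90).
The eigenvalues have opposite signs, so H is indefinite: a saddle point.

saddle point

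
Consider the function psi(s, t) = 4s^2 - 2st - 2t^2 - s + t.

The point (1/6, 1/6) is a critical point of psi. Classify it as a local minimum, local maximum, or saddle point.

saddle point

The Hessian of psi is constant: H = [[8, -2], [-2, -4]].
det(H) = 8·(-4) − (-2)² = -36.
Since det(H) < 0, H is indefinite and the critical point is a saddle point.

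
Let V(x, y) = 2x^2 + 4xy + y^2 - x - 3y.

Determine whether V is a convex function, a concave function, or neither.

neither

V is quadratic, so its Hessian is the constant matrix H = [[4, 4], [4, 2]].
det(H) = -8, tr(H) = 6.
det(H) < 0, so H is indefinite: neither convex nor concave.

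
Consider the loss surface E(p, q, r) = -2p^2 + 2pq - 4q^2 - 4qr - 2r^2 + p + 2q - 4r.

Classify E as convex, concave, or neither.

E is quadratic, so its Hessian is the constant matrix H = [[-4, 2, 0], [2, -8, -4], [0, -4, -4]].
Leading principal minors: -4, 28, -48.
Signs alternate −, +, − ⇒ H ≺ 0 ⇒ concave.

concave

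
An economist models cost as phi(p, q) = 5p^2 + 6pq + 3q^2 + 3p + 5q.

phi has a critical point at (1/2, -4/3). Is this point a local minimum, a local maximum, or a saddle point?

The Hessian of phi is constant: H = [[10, 6], [6, 6]].
det(H) = 10·6 − 6² = 24.
det(H) > 0 and tr(H) = 16 > 0, so H is positive definite and the point is a local minimum.

local minimum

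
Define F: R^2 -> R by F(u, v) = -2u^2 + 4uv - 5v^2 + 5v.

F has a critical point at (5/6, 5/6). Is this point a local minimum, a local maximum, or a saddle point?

The Hessian of F is constant: H = [[-4, 4], [4, -10]].
det(H) = (-4)·(-10) − 4² = 24.
det(H) > 0 and tr(H) = -14 < 0, so H is negative definite and the point is a local maximum.

local maximum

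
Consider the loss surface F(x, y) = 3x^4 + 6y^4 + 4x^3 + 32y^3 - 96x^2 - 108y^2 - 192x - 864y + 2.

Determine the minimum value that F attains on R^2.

-3492

F(x,y) separates as P(x) + Q(y) + 2, so its minimum is min P + min Q + 2.
P'(x) = 12(x - 4)(x + 1)(x + 4) vanishes at x ∈ {-4, -1, 4}; Q'(y) = 24(y - 3)(y + 3)(y + 4) vanishes at y ∈ {-4, -3, 3}.
Local minima of P (where P''>0): P(-4)=-256, P(4)=-1280. Local minima of Q: Q(-4)=1216, Q(3)=-2214.
So the global minimum of F is P(4) + Q(3) + 2 = -1280 − 2214 + 2 = -3492, attained at (4, 3).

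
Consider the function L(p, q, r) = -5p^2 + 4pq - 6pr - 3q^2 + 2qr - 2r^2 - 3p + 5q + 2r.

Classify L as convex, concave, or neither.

L is quadratic, so its Hessian is the constant matrix H = [[-10, 4, -6], [4, -6, 2], [-6, 2, -4]].
Leading principal minors: -10, 44, -16.
Signs alternate −, +, − ⇒ H ≺ 0 ⇒ concave.

concave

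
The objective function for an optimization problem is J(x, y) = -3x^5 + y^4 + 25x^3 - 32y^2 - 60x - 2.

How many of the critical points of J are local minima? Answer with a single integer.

J separates as a function of x plus a function of y, so ∇J=0 decouples.
∂J/∂x = -15(x - 2)(x - 1)(x + 1)(x + 2) = 0 at x ∈ {-2, -1, 1, 2}; ∂J/∂y = 4y(y - 4)(y + 4) = 0 at y ∈ {-4, 0, 4}.
The Hessian is diagonal: diag(J_xx, J_yy). Second derivatives: J_xx(-2)=180, J_xx(-1)=-90, J_xx(1)=90, J_xx(2)=-180; J_yy(-4)=128, J_yy(0)=-64, J_yy(4)=128.
Local minima occur where both diagonal entries positive: (-2, -4), (-2, 4), (1, -4), (1, 4). Count: 4.

4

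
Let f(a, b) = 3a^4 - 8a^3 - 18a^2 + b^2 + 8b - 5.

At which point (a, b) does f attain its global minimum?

(3, -4)

f(a,b) separates as P(a) + Q(b) − 5, so its minimum is min P + min Q − 5.
P'(a) = 12a(a - 3)(a + 1) vanishes at a ∈ {-1, 0, 3}; Q'(b) = 2b + 8 vanishes at b ∈ {-4}.
Local minima of P (where P''>0): P(-1)=-7, P(3)=-135. Local minima of Q: Q(-4)=-16.
So the global minimum of f is P(3) + Q(-4) − 5 = -135 − 16 − 5 = -156, attained at (3, -4).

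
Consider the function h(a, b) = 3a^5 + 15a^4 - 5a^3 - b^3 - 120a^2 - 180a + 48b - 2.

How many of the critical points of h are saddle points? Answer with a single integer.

4

h separates as a function of a plus a function of b, so ∇h=0 decouples.
∂h/∂a = 15(a - 2)(a + 1)(a + 2)(a + 3) = 0 at a ∈ {-3, -2, -1, 2}; ∂h/∂b = -3(b - 4)(b + 4) = 0 at b ∈ {-4, 4}.
The Hessian is diagonal: diag(h_aa, h_bb). Second derivatives: h_aa(-3)=-150, h_aa(-2)=60, h_aa(-1)=-90, h_aa(2)=900; h_bb(-4)=24, h_bb(4)=-24.
Saddle points occur where the two diagonal entries have opposite signs: (-3, -4), (-2, 4), (-1, -4), (2, 4). Count: 4.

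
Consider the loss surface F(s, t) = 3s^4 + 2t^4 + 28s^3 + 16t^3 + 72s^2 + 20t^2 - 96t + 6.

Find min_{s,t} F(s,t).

-52

F(s,t) separates as P(s) + Q(t) + 6, so its minimum is min P + min Q + 6.
P'(s) = 12s(s + 3)(s + 4) vanishes at s ∈ {-4, -3, 0}; Q'(t) = 8(t - 1)(t + 3)(t + 4) vanishes at t ∈ {-4, -3, 1}.
Local minima of P (where P''>0): P(-4)=128, P(0)=0. Local minima of Q: Q(-4)=192, Q(1)=-58.
So the global minimum of F is P(0) + Q(1) + 6 = 0 − 58 + 6 = -52, attained at (0, 1).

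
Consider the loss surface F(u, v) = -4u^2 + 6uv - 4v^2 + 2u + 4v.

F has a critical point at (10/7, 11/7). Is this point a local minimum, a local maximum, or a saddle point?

The Hessian of F is constant: H = [[-8, 6], [6, -8]].
det(H) = (-8)·(-8) − 6² = 28.
det(H) > 0 and tr(H) = -16 < 0, so H is negative definite and the point is a local maximum.

local maximum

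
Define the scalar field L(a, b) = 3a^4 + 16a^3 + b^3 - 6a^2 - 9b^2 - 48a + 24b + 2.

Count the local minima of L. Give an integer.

2

L separates as a function of a plus a function of b, so ∇L=0 decouples.
∂L/∂a = 12(a - 1)(a + 1)(a + 4) = 0 at a ∈ {-4, -1, 1}; ∂L/∂b = 3(b - 4)(b - 2) = 0 at b ∈ {2, 4}.
The Hessian is diagonal: diag(L_aa, L_bb). Second derivatives: L_aa(-4)=180, L_aa(-1)=-72, L_aa(1)=120; L_bb(2)=-6, L_bb(4)=6.
Local minima occur where both diagonal entries positive: (-4, 4), (1, 4). Count: 2.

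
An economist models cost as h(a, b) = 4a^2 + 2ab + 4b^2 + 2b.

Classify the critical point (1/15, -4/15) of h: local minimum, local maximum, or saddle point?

The Hessian of h is constant: H = [[8, 2], [2, 8]].
det(H) = 8·8 − 2² = 60.
det(H) > 0 and tr(H) = 16 > 0, so H is positive definite and the point is a local minimum.

local minimum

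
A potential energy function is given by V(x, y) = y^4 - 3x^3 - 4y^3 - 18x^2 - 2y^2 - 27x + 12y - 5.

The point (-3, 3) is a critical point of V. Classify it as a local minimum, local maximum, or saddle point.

The mixed partial ∂²V/∂x∂y is 0, so the Hessian at any point is diag(V_xx, V_yy) = diag(-18(x + 2), 4(3y^2 - 6y - 1)).
At (-3, 3): H = diag(18, 32).
Both eigenvalues are positive, so H is positive definite: a local minimum.

local minimum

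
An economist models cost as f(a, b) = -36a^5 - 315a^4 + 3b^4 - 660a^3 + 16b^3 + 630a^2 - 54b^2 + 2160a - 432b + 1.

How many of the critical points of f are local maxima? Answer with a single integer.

2

f separates as a function of a plus a function of b, so ∇f=0 decouples.
∂f/∂a = -180(a - 1)(a + 1)(a + 3)(a + 4) = 0 at a ∈ {-4, -3, -1, 1}; ∂f/∂b = 12(b - 3)(b + 3)(b + 4) = 0 at b ∈ {-4, -3, 3}.
The Hessian is diagonal: diag(f_aa, f_bb). Second derivatives: f_aa(-4)=2700, f_aa(-3)=-1440, f_aa(-1)=2160, f_aa(1)=-7200; f_bb(-4)=84, f_bb(-3)=-72, f_bb(3)=504.
Local maxima occur where both diagonal entries negative: (-3, -3), (1, -3). Count: 2.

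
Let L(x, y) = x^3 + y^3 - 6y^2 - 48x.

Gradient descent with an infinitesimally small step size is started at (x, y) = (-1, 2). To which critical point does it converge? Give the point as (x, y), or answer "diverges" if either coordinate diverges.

(4, 4)

L is separable, so gradient descent decouples: x follows -∂L/∂x, y follows -∂L/∂y.
∂L/∂x = 3(x - 4)(x + 4); at x=-1 this is -45, so x increases.
∂L/∂y = 3y(y - 4); at y=2 this is -12, so y increases.
x converges to its nearest critical value 4 (a local min of the x-part); y converges to 4. The iterate converges to (4, 4).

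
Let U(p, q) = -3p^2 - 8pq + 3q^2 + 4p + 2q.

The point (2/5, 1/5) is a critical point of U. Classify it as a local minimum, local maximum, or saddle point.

saddle point

The Hessian of U is constant: H = [[-6, -8], [-8, 6]].
det(H) = (-6)·6 − (-8)² = -100.
Since det(H) < 0, H is indefinite and the critical point is a saddle point.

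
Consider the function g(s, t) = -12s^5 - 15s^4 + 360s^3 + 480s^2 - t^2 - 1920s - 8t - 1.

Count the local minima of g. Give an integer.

g separates as a function of s plus a function of t, so ∇g=0 decouples.
∂g/∂s = -60(s - 4)(s - 1)(s + 2)(s + 4) = 0 at s ∈ {-4, -2, 1, 4}; ∂g/∂t = -2(t + 4) = 0 at t ∈ {-4}.
The Hessian is diagonal: diag(g_ss, g_tt). Second derivatives: g_ss(-4)=4800, g_ss(-2)=-2160, g_ss(1)=2700, g_ss(4)=-8640; g_tt(-4)=-2.
Local minima occur where both diagonal entries positive: none. Count: 0.

0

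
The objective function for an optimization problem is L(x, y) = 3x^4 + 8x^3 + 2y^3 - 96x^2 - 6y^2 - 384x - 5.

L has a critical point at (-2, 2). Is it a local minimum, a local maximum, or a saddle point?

saddle point

The mixed partial ∂²L/∂x∂y is 0, so the Hessian at any point is diag(L_xx, L_yy) = diag(12(3x^2 + 4x - 16), 12(y - 1)).
At (-2, 2): H = diag(-144, 12).
The eigenvalues have opposite signs, so H is indefinite: a saddle point.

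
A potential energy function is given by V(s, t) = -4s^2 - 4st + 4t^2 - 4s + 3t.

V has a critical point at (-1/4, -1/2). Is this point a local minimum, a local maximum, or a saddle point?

saddle point

The Hessian of V is constant: H = [[-8, -4], [-4, 8]].
det(H) = (-8)·8 − (-4)² = -80.
Since det(H) < 0, H is indefinite and the critical point is a saddle point.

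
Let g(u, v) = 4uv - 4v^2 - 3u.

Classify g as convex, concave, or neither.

neither

g is quadratic, so its Hessian is the constant matrix H = [[0, 4], [4, -8]].
det(H) = -16, tr(H) = -8.
det(H) < 0, so H is indefinite: neither convex nor concave.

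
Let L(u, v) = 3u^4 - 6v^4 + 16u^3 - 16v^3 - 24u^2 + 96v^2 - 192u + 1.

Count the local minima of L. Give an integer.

L separates as a function of u plus a function of v, so ∇L=0 decouples.
∂L/∂u = 12(u - 2)(u + 2)(u + 4) = 0 at u ∈ {-4, -2, 2}; ∂L/∂v = -24v(v - 2)(v + 4) = 0 at v ∈ {-4, 0, 2}.
The Hessian is diagonal: diag(L_uu, L_vv). Second derivatives: L_uu(-4)=144, L_uu(-2)=-96, L_uu(2)=288; L_vv(-4)=-576, L_vv(0)=192, L_vv(2)=-288.
Local minima occur where both diagonal entries positive: (-4, 0), (2, 0). Count: 2.

2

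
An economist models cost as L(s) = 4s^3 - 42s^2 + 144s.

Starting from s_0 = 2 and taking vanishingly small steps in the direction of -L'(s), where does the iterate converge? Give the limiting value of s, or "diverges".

diverges

L'(s) = 12(s - 4)(s - 3), so L'(2) = 24.
Gradient descent moves in the -L' direction, i.e. s is decreasing.
There is no critical point below s=2, and L' keeps the same sign, so the iterate runs off to −∞.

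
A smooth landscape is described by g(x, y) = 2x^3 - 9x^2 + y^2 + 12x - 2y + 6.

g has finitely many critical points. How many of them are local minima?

g separates as a function of x plus a function of y, so ∇g=0 decouples.
∂g/∂x = 6(x - 2)(x - 1) = 0 at x ∈ {1, 2}; ∂g/∂y = 2(y - 1) = 0 at y ∈ {1}.
The Hessian is diagonal: diag(g_xx, g_yy). Second derivatives: g_xx(1)=-6, g_xx(2)=6; g_yy(1)=2.
Local minima occur where both diagonal entries positive: (2, 1). Count: 1.

1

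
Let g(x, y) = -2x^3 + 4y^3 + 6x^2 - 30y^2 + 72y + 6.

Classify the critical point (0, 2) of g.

The mixed partial ∂²g/∂x∂y is 0, so the Hessian at any point is diag(g_xx, g_yy) = diag(12(-x + 1), 12(2y - 5)).
At (0, 2): H = diag(12, -12).
The eigenvalues have opposite signs, so H is indefinite: a saddle point.

saddle point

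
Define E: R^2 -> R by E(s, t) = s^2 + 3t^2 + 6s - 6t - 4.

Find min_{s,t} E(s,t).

E(s,t) separates as P(s) + Q(t) − 4, so its minimum is min P + min Q − 4.
P'(s) = 2s + 6 vanishes at s ∈ {-3}; Q'(t) = 6(t - 1) vanishes at t ∈ {1}.
Local minima of P (where P''>0): P(-3)=-9. Local minima of Q: Q(1)=-3.
So the global minimum of E is P(-3) + Q(1) − 4 = -9 − 3 − 4 = -16, attained at (-3, 1).

-16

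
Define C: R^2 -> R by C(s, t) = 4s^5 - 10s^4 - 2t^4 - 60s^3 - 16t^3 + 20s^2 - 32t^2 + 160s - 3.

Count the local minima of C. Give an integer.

C separates as a function of s plus a function of t, so ∇C=0 decouples.
∂C/∂s = 20(s - 4)(s - 1)(s + 1)(s + 2) = 0 at s ∈ {-2, -1, 1, 4}; ∂C/∂t = -8t(t + 2)(t + 4) = 0 at t ∈ {-4, -2, 0}.
The Hessian is diagonal: diag(C_ss, C_tt). Second derivatives: C_ss(-2)=-360, C_ss(-1)=200, C_ss(1)=-360, C_ss(4)=1800; C_tt(-4)=-64, C_tt(-2)=32, C_tt(0)=-64.
Local minima occur where both diagonal entries positive: (-1, -2), (4, -2). Count: 2.

2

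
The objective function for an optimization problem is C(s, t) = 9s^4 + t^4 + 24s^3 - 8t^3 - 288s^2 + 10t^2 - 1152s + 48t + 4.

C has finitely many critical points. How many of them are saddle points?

4

C separates as a function of s plus a function of t, so ∇C=0 decouples.
∂C/∂s = 36(s - 4)(s + 2)(s + 4) = 0 at s ∈ {-4, -2, 4}; ∂C/∂t = 4(t - 4)(t - 3)(t + 1) = 0 at t ∈ {-1, 3, 4}.
The Hessian is diagonal: diag(C_ss, C_tt). Second derivatives: C_ss(-4)=576, C_ss(-2)=-432, C_ss(4)=1728; C_tt(-1)=80, C_tt(3)=-16, C_tt(4)=20.
Saddle points occur where the two diagonal entries have opposite signs: (-4, 3), (-2, -1), (-2, 4), (4, 3). Count: 4.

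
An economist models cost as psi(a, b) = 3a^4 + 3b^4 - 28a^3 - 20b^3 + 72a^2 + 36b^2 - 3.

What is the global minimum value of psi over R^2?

-3

psi(a,b) separates as P(a) + Q(b) − 3, so its minimum is min P + min Q − 3.
P'(a) = 12a(a - 4)(a - 3) vanishes at a ∈ {0, 3, 4}; Q'(b) = 12b(b - 3)(b - 2) vanishes at b ∈ {0, 2, 3}.
Local minima of P (where P''>0): P(0)=0, P(4)=128. Local minima of Q: Q(0)=0, Q(3)=27.
So the global minimum of psi is P(0) + Q(0) − 3 = 0 + 0 − 3 = -3, attained at (0, 0).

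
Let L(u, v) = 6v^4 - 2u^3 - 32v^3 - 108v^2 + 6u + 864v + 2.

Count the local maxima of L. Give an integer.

L separates as a function of u plus a function of v, so ∇L=0 decouples.
∂L/∂u = -6(u - 1)(u + 1) = 0 at u ∈ {-1, 1}; ∂L/∂v = 24(v - 4)(v - 3)(v + 3) = 0 at v ∈ {-3, 3, 4}.
The Hessian is diagonal: diag(L_uu, L_vv). Second derivatives: L_uu(-1)=12, L_uu(1)=-12; L_vv(-3)=1008, L_vv(3)=-144, L_vv(4)=168.
Local maxima occur where both diagonal entries negative: (1, 3). Count: 1.

1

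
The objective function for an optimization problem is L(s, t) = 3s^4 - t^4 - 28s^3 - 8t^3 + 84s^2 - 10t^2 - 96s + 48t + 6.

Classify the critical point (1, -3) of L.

The mixed partial ∂²L/∂s∂t is 0, so the Hessian at any point is diag(L_ss, L_tt) = diag(12(3s^2 - 14s + 14), -4(3t^2 + 12t + 5)).
At (1, -3): H = diag(36, 16).
Both eigenvalues are positive, so H is positive definite: a local minimum.

local minimum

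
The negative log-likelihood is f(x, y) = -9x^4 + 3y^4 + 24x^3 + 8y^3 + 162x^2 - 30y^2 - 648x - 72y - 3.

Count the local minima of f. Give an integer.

2

f separates as a function of x plus a function of y, so ∇f=0 decouples.
∂f/∂x = -36(x - 3)(x - 2)(x + 3) = 0 at x ∈ {-3, 2, 3}; ∂f/∂y = 12(y - 2)(y + 1)(y + 3) = 0 at y ∈ {-3, -1, 2}.
The Hessian is diagonal: diag(f_xx, f_yy). Second derivatives: f_xx(-3)=-1080, f_xx(2)=180, f_xx(3)=-216; f_yy(-3)=120, f_yy(-1)=-72, f_yy(2)=180.
Local minima occur where both diagonal entries positive: (2, -3), (2, 2). Count: 2.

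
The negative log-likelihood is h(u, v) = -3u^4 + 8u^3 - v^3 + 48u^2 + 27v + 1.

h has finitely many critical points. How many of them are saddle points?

3

h separates as a function of u plus a function of v, so ∇h=0 decouples.
∂h/∂u = -12u(u - 4)(u + 2) = 0 at u ∈ {-2, 0, 4}; ∂h/∂v = -3(v - 3)(v + 3) = 0 at v ∈ {-3, 3}.
The Hessian is diagonal: diag(h_uu, h_vv). Second derivatives: h_uu(-2)=-144, h_uu(0)=96, h_uu(4)=-288; h_vv(-3)=18, h_vv(3)=-18.
Saddle points occur where the two diagonal entries have opposite signs: (-2, -3), (0, 3), (4, -3). Count: 3.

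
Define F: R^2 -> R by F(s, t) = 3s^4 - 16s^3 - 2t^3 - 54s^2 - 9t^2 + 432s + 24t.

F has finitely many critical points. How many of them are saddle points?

3

F separates as a function of s plus a function of t, so ∇F=0 decouples.
∂F/∂s = 12(s - 4)(s - 3)(s + 3) = 0 at s ∈ {-3, 3, 4}; ∂F/∂t = -6(t - 1)(t + 4) = 0 at t ∈ {-4, 1}.
The Hessian is diagonal: diag(F_ss, F_tt). Second derivatives: F_ss(-3)=504, F_ss(3)=-72, F_ss(4)=84; F_tt(-4)=30, F_tt(1)=-30.
Saddle points occur where the two diagonal entries have opposite signs: (-3, 1), (3, -4), (4, 1). Count: 3.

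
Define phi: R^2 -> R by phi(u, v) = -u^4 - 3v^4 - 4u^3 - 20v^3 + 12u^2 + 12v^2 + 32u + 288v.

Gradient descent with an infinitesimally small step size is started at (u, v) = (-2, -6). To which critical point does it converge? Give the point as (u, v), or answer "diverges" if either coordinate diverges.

diverges

phi is separable, so gradient descent decouples: u follows -∂phi/∂u, v follows -∂phi/∂v.
∂phi/∂u = -4(u - 2)(u + 1)(u + 4); at u=-2 this is -32, so u increases.
∂phi/∂v = -12(v - 2)(v + 3)(v + 4); at v=-6 this is 576, so v decreases.
The v-coordinate has no critical point in that direction and runs off to infinity.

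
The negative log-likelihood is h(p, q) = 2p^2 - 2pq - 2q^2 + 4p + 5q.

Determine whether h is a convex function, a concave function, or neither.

neither

h is quadratic, so its Hessian is the constant matrix H = [[4, -2], [-2, -4]].
det(H) = -20, tr(H) = 0.
det(H) < 0, so H is indefinite: neither convex nor concave.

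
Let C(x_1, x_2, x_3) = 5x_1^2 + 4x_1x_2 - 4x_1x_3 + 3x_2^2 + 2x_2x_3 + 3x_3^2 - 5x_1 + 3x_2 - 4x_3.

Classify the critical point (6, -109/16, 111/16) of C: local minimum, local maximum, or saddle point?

local minimum

The Hessian is constant: H = [[10, 4, -4], [4, 6, 2], [-4, 2, 6]].
Leading principal minors: Δ₁ = 10, Δ₂ = 44, Δ₃ = 64.
All leading minors are positive, so H is positive definite: a local minimum.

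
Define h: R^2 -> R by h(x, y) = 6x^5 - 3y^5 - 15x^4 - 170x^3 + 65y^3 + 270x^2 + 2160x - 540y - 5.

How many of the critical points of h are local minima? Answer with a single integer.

h separates as a function of x plus a function of y, so ∇h=0 decouples.
∂h/∂x = 30(x - 4)(x - 3)(x + 2)(x + 3) = 0 at x ∈ {-3, -2, 3, 4}; ∂h/∂y = -15(y - 3)(y - 2)(y + 2)(y + 3) = 0 at y ∈ {-3, -2, 2, 3}.
The Hessian is diagonal: diag(h_xx, h_yy). Second derivatives: h_xx(-3)=-1260, h_xx(-2)=900, h_xx(3)=-900, h_xx(4)=1260; h_yy(-3)=450, h_yy(-2)=-300, h_yy(2)=300, h_yy(3)=-450.
Local minima occur where both diagonal entries positive: (-2, -3), (-2, 2), (4, -3), (4, 2). Count: 4.

4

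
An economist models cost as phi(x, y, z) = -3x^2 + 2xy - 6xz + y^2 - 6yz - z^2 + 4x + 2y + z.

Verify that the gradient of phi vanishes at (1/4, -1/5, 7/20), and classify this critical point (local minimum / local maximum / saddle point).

∇phi = (-6x + 2y - 6z + 4, 2x + 2y - 6z + 2, -6x - 6y - 2z + 1); substituting (1/4, -1/5, 7/20) gives ∇phi = (0, 0, 0), so (1/4, -1/5, 7/20) is indeed a critical point.
The Hessian is constant: H = [[-6, 2, -6], [2, 2, -6], [-6, -6, -2]].
Leading principal minors: Δ₁ = -6, Δ₂ = -16, Δ₃ = 320.
The minors fit neither the all-positive nor the alternating-sign pattern, so H is indefinite: a saddle point.

saddle point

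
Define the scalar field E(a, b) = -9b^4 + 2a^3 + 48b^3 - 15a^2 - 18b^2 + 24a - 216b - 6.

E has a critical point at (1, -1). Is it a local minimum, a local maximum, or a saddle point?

local maximum

The mixed partial ∂²E/∂a∂b is 0, so the Hessian at any point is diag(E_aa, E_bb) = diag(6(2a - 5), 36(-3b^2 + 8b - 1)).
At (1, -1): H = diag(-18, -432).
Both eigenvalues are negative, so H is negative definite: a local maximum.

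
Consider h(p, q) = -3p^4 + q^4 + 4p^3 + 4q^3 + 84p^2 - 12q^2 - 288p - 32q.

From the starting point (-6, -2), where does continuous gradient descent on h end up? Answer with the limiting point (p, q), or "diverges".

diverges

h is separable, so gradient descent decouples: p follows -∂h/∂p, q follows -∂h/∂q.
∂h/∂p = -12(p - 3)(p - 2)(p + 4); at p=-6 this is 1728, so p decreases.
∂h/∂q = 4(q - 2)(q + 1)(q + 4); at q=-2 this is 32, so q decreases.
The p-coordinate has no critical point in that direction and runs off to infinity.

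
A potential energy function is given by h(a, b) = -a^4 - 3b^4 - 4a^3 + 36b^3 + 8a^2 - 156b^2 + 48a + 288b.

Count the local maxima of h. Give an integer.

4

h separates as a function of a plus a function of b, so ∇h=0 decouples.
∂h/∂a = -4(a - 2)(a + 2)(a + 3) = 0 at a ∈ {-3, -2, 2}; ∂h/∂b = -12(b - 4)(b - 3)(b - 2) = 0 at b ∈ {2, 3, 4}.
The Hessian is diagonal: diag(h_aa, h_bb). Second derivatives: h_aa(-3)=-20, h_aa(-2)=16, h_aa(2)=-80; h_bb(2)=-24, h_bb(3)=12, h_bb(4)=-24.
Local maxima occur where both diagonal entries negative: (-3, 2), (-3, 4), (2, 2), (2, 4). Count: 4.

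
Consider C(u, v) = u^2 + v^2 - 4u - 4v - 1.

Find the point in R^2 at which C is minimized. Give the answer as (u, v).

(2, 2)

C(u,v) separates as P(u) + Q(v) − 1, so its minimum is min P + min Q − 1.
P'(u) = 2u - 4 vanishes at u ∈ {2}; Q'(v) = 2v - 4 vanishes at v ∈ {2}.
Local minima of P (where P''>0): P(2)=-4. Local minima of Q: Q(2)=-4.
So the global minimum of C is P(2) + Q(2) − 1 = -4 − 4 − 1 = -9, attained at (2, 2).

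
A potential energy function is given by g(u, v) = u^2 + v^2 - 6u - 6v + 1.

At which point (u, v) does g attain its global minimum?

(3, 3)

g(u,v) separates as P(u) + Q(v) + 1, so its minimum is min P + min Q + 1.
P'(u) = 2u - 6 vanishes at u ∈ {3}; Q'(v) = 2v - 6 vanishes at v ∈ {3}.
Local minima of P (where P''>0): P(3)=-9. Local minima of Q: Q(3)=-9.
So the global minimum of g is P(3) + Q(3) + 1 = -9 − 9 + 1 = -17, attained at (3, 3).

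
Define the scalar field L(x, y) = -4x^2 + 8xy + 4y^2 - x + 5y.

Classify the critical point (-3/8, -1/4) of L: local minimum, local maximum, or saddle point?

The Hessian of L is constant: H = [[-8, 8], [8, 8]].
det(H) = (-8)·8 − 8² = -128.
Since det(H) < 0, H is indefinite and the critical point is a saddle point.

saddle point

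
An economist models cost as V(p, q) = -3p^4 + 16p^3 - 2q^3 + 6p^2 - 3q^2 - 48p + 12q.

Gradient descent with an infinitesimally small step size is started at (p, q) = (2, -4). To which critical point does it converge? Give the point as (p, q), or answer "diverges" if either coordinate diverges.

(1, -2)

V is separable, so gradient descent decouples: p follows -∂V/∂p, q follows -∂V/∂q.
∂V/∂p = -12(p - 4)(p - 1)(p + 1); at p=2 this is 72, so p decreases.
∂V/∂q = -6(q - 1)(q + 2); at q=-4 this is -60, so q increases.
p converges to its nearest critical value 1 (a local min of the p-part); q converges to -2. The iterate converges to (1, -2).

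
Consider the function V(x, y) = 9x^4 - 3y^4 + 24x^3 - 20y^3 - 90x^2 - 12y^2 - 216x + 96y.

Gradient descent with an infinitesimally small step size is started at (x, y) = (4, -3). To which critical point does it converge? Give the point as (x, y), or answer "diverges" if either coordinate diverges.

(2, -2)

V is separable, so gradient descent decouples: x follows -∂V/∂x, y follows -∂V/∂y.
∂V/∂x = 36(x - 2)(x + 1)(x + 3); at x=4 this is 2520, so x decreases.
∂V/∂y = -12(y - 1)(y + 2)(y + 4); at y=-3 this is -48, so y increases.
x converges to its nearest critical value 2 (a local min of the x-part); y converges to -2. The iterate converges to (2, -2).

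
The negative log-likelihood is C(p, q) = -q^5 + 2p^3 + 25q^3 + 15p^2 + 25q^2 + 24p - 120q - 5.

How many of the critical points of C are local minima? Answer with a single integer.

C separates as a function of p plus a function of q, so ∇C=0 decouples.
∂C/∂p = 6(p + 1)(p + 4) = 0 at p ∈ {-4, -1}; ∂C/∂q = -5(q - 4)(q - 1)(q + 2)(q + 3) = 0 at q ∈ {-3, -2, 1, 4}.
The Hessian is diagonal: diag(C_pp, C_qq). Second derivatives: C_pp(-4)=-18, C_pp(-1)=18; C_qq(-3)=140, C_qq(-2)=-90, C_qq(1)=180, C_qq(4)=-630.
Local minima occur where both diagonal entries positive: (-1, -3), (-1, 1). Count: 2.

2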